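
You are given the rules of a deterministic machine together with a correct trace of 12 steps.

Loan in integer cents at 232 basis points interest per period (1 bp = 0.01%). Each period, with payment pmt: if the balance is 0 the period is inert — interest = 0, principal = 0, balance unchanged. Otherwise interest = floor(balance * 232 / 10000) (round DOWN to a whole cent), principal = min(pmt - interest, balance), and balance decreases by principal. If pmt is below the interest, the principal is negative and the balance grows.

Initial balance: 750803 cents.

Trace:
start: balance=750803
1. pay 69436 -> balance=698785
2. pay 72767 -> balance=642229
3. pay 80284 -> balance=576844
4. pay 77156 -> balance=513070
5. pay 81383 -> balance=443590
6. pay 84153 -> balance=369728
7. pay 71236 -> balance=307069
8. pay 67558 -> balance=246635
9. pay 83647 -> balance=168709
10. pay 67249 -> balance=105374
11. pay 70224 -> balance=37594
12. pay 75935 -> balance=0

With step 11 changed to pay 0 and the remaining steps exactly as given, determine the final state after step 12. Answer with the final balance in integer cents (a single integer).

(re-executing from step 11 with the substitution; state before step 11: balance=105374)
11. pay 0 -> balance=107818
12. pay 75935 -> balance=34384

34384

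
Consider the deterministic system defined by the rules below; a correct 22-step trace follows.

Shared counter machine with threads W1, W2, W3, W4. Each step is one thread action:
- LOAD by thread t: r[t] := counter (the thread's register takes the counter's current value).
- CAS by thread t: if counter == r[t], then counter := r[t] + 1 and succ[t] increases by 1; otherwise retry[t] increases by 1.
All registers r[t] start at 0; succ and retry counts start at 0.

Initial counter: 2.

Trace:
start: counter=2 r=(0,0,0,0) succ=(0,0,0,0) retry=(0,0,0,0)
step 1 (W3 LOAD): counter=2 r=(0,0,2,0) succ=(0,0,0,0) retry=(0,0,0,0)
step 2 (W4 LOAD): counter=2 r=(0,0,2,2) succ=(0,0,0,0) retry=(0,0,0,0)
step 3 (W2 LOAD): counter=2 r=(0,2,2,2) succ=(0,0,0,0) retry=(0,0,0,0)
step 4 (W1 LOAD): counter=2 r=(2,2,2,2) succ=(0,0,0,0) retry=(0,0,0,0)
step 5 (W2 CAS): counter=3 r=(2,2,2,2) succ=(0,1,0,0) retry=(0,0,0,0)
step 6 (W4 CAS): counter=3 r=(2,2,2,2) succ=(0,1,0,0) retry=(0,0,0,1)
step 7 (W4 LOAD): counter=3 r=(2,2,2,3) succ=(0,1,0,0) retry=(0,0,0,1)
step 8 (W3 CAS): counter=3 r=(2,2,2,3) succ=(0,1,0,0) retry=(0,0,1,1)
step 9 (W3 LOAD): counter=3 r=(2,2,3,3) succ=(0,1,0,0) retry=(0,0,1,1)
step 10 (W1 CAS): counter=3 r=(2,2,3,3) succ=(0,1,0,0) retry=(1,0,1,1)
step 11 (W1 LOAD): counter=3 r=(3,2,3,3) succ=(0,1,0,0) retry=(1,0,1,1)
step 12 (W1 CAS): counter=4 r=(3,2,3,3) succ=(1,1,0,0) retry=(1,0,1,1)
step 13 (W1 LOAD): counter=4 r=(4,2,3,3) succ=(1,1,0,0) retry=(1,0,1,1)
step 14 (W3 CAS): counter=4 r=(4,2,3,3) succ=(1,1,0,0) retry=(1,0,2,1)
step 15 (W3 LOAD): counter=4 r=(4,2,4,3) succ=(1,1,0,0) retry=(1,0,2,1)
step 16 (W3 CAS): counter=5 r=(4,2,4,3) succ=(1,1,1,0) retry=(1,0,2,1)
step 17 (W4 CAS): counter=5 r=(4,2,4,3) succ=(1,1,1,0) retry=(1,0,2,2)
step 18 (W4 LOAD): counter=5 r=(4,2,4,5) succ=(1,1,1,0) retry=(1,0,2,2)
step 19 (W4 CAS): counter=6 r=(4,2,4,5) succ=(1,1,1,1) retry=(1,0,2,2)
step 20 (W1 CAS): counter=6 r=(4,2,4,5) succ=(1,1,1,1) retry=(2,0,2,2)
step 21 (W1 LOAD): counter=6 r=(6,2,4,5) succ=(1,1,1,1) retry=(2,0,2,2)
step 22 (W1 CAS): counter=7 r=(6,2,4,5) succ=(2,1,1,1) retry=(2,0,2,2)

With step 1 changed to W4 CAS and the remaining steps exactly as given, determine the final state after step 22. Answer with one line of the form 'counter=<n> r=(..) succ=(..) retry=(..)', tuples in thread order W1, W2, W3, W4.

(re-executing from step 1 with the substitution; state before step 1: counter=2 r=(0,0,0,0) succ=(0,0,0,0) retry=(0,0,0,0))
step 1 (W4 CAS): counter=2 r=(0,0,0,0) succ=(0,0,0,0) retry=(0,0,0,1)
step 2 (W4 LOAD): counter=2 r=(0,0,0,2) succ=(0,0,0,0) retry=(0,0,0,1)
step 3 (W2 LOAD): counter=2 r=(0,2,0,2) succ=(0,0,0,0) retry=(0,0,0,1)
step 4 (W1 LOAD): counter=2 r=(2,2,0,2) succ=(0,0,0,0) retry=(0,0,0,1)
step 5 (W2 CAS): counter=3 r=(2,2,0,2) succ=(0,1,0,0) retry=(0,0,0,1)
step 6 (W4 CAS): counter=3 r=(2,2,0,2) succ=(0,1,0,0) retry=(0,0,0,2)
step 7 (W4 LOAD): counter=3 r=(2,2,0,3) succ=(0,1,0,0) retry=(0,0,0,2)
step 8 (W3 CAS): counter=3 r=(2,2,0,3) succ=(0,1,0,0) retry=(0,0,1,2)
step 9 (W3 LOAD): counter=3 r=(2,2,3,3) succ=(0,1,0,0) retry=(0,0,1,2)
step 10 (W1 CAS): counter=3 r=(2,2,3,3) succ=(0,1,0,0) retry=(1,0,1,2)
step 11 (W1 LOAD): counter=3 r=(3,2,3,3) succ=(0,1,0,0) retry=(1,0,1,2)
step 12 (W1 CAS): counter=4 r=(3,2,3,3) succ=(1,1,0,0) retry=(1,0,1,2)
step 13 (W1 LOAD): counter=4 r=(4,2,3,3) succ=(1,1,0,0) retry=(1,0,1,2)
step 14 (W3 CAS): counter=4 r=(4,2,3,3) succ=(1,1,0,0) retry=(1,0,2,2)
step 15 (W3 LOAD): counter=4 r=(4,2,4,3) succ=(1,1,0,0) retry=(1,0,2,2)
step 16 (W3 CAS): counter=5 r=(4,2,4,3) succ=(1,1,1,0) retry=(1,0,2,2)
step 17 (W4 CAS): counter=5 r=(4,2,4,3) succ=(1,1,1,0) retry=(1,0,2,3)
step 18 (W4 LOAD): counter=5 r=(4,2,4,5) succ=(1,1,1,0) retry=(1,0,2,3)
step 19 (W4 CAS): counter=6 r=(4,2,4,5) succ=(1,1,1,1) retry=(1,0,2,3)
step 20 (W1 CAS): counter=6 r=(4,2,4,5) succ=(1,1,1,1) retry=(2,0,2,3)
step 21 (W1 LOAD): counter=6 r=(6,2,4,5) succ=(1,1,1,1) retry=(2,0,2,3)
step 22 (W1 CAS): counter=7 r=(6,2,4,5) succ=(2,1,1,1) retry=(2,0,2,3)

counter=7 r=(6,2,4,5) succ=(2,1,1,1) retry=(2,0,2,3)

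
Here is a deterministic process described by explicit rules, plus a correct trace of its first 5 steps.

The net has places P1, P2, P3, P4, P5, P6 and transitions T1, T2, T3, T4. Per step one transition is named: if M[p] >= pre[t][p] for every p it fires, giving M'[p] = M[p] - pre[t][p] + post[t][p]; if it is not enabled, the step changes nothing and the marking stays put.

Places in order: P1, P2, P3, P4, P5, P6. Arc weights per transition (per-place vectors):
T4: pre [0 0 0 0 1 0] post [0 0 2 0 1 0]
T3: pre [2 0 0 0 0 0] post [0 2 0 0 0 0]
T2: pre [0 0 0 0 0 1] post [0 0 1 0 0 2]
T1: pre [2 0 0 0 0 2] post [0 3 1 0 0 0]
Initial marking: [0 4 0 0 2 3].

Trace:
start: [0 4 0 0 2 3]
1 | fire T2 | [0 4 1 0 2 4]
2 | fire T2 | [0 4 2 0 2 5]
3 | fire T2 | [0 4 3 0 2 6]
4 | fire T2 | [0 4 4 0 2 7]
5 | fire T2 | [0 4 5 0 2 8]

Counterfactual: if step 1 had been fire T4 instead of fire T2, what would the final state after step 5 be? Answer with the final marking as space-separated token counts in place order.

(re-executing from step 1 with the substitution; state before step 1: [0 4 0 0 2 3])
1 | fire T4 | [0 4 2 0 2 3]
2 | fire T2 | [0 4 3 0 2 4]
3 | fire T2 | [0 4 4 0 2 5]
4 | fire T2 | [0 4 5 0 2 6]
5 | fire T2 | [0 4 6 0 2 7]

0 4 6 0 2 7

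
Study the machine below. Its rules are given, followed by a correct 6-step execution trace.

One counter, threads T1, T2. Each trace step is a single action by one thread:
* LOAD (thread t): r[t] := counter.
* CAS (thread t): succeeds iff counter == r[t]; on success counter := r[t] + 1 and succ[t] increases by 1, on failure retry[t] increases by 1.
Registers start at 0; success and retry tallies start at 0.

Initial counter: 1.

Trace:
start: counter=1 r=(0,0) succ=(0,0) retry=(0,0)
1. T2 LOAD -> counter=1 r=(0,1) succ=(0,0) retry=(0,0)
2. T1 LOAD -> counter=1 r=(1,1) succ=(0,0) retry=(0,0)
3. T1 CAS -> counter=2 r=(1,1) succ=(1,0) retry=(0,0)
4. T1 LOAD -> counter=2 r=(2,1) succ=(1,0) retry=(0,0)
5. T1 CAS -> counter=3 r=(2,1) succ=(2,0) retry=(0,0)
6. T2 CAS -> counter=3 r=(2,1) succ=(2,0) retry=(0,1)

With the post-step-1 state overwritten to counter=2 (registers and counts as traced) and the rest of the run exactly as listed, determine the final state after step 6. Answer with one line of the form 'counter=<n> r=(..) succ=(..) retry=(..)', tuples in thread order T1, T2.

counter=4 r=(3,1) succ=(2,0) retry=(0,1)

state after step 1 := counter=2 r=(0,1) succ=(0,0) retry=(0,0)
2. T1 LOAD -> counter=2 r=(2,1) succ=(0,0) retry=(0,0)
3. T1 CAS -> counter=3 r=(2,1) succ=(1,0) retry=(0,0)
4. T1 LOAD -> counter=3 r=(3,1) succ=(1,0) retry=(0,0)
5. T1 CAS -> counter=4 r=(3,1) succ=(2,0) retry=(0,0)
6. T2 CAS -> counter=4 r=(3,1) succ=(2,0) retry=(0,1)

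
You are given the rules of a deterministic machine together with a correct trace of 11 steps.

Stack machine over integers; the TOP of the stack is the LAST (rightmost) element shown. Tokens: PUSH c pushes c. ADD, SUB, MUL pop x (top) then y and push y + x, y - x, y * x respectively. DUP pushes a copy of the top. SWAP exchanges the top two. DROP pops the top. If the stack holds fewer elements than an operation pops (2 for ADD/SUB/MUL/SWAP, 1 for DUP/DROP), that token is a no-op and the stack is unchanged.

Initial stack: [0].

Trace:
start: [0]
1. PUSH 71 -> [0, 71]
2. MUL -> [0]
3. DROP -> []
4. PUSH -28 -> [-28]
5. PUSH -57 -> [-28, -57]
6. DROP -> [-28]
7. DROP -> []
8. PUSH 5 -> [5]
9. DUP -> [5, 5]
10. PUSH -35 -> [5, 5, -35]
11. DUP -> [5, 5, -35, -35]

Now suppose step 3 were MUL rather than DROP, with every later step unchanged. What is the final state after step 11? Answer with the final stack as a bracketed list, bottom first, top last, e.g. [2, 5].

[0, 5, 5, -35, -35]

(re-executing from step 3 with the substitution; state before step 3: [0])
3. MUL -> [0]
4. PUSH -28 -> [0, -28]
5. PUSH -57 -> [0, -28, -57]
6. DROP -> [0, -28]
7. DROP -> [0]
8. PUSH 5 -> [0, 5]
9. DUP -> [0, 5, 5]
10. PUSH -35 -> [0, 5, 5, -35]
11. DUP -> [0, 5, 5, -35, -35]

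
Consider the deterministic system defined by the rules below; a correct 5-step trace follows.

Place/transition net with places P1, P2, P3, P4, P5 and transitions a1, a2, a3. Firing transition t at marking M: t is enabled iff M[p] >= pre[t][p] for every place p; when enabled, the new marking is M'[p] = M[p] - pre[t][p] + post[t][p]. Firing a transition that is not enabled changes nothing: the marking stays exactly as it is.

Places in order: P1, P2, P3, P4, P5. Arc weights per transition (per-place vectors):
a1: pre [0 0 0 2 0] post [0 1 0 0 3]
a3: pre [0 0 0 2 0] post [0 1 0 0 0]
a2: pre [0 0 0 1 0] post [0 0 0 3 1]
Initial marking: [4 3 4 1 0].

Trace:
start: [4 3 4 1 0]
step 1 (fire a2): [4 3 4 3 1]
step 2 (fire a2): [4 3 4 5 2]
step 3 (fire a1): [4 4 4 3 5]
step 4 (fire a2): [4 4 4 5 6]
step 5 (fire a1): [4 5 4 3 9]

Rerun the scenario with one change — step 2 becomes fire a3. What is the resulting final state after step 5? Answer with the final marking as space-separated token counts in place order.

4 5 4 1 5

(re-executing from step 2 with the substitution; state before step 2: [4 3 4 3 1])
step 2 (fire a3): [4 4 4 1 1]
step 3 (fire a1): [4 4 4 1 1]
step 4 (fire a2): [4 4 4 3 2]
step 5 (fire a1): [4 5 4 1 5]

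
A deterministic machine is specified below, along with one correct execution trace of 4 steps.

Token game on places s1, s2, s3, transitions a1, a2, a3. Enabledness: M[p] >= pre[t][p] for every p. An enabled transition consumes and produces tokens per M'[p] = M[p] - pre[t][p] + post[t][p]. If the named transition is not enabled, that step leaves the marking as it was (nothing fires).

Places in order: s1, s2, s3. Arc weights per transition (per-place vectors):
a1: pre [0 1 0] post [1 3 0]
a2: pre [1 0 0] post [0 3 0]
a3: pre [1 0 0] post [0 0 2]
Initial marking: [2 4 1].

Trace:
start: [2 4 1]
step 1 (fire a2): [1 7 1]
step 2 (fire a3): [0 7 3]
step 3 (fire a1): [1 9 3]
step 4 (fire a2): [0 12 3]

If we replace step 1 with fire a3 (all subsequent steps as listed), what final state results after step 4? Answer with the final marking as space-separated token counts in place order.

(re-executing from step 1 with the substitution; state before step 1: [2 4 1])
step 1 (fire a3): [1 4 3]
step 2 (fire a3): [0 4 5]
step 3 (fire a1): [1 6 5]
step 4 (fire a2): [0 9 5]

0 9 5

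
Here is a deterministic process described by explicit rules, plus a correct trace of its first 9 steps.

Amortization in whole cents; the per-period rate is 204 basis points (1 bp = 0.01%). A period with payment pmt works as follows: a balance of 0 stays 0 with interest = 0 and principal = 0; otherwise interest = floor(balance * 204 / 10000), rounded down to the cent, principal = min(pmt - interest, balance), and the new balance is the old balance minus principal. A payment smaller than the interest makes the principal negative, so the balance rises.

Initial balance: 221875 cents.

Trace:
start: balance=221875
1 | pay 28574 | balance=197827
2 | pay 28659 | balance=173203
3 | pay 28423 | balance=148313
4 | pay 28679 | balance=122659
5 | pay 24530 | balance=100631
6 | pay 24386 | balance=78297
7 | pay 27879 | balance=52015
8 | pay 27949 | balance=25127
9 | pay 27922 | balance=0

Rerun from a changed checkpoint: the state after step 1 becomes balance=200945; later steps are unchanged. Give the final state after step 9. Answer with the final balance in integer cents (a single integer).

1380

state after step 1 := balance=200945
2 | pay 28659 | balance=176385
3 | pay 28423 | balance=151560
4 | pay 28679 | balance=125972
5 | pay 24530 | balance=104011
6 | pay 24386 | balance=81746
7 | pay 27879 | balance=55534
8 | pay 27949 | balance=28717
9 | pay 27922 | balance=1380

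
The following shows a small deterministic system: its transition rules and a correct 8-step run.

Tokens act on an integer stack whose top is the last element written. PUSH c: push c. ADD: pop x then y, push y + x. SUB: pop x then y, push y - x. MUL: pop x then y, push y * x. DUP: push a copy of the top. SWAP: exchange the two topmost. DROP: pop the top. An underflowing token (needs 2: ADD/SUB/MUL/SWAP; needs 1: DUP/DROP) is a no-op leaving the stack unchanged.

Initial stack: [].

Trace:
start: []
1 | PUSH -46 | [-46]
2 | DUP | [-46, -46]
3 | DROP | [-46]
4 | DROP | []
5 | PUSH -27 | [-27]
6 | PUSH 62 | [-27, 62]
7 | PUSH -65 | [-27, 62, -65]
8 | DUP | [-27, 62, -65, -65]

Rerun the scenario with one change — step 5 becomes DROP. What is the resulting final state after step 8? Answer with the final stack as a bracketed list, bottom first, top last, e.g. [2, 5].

[62, -65, -65]

(re-executing from step 5 with the substitution; state before step 5: [])
5 | DROP | []
6 | PUSH 62 | [62]
7 | PUSH -65 | [62, -65]
8 | DUP | [62, -65, -65]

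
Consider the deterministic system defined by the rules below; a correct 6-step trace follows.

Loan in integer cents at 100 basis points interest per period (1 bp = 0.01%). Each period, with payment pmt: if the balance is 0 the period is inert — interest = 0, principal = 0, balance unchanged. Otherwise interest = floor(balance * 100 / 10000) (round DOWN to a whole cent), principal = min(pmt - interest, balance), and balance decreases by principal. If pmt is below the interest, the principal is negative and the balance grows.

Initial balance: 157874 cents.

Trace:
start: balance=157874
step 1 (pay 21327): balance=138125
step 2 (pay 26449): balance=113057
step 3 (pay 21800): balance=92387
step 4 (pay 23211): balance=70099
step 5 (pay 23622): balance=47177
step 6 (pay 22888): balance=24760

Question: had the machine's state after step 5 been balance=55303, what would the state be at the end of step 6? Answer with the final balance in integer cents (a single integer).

state after step 5 := balance=55303
step 6 (pay 22888): balance=32968

32968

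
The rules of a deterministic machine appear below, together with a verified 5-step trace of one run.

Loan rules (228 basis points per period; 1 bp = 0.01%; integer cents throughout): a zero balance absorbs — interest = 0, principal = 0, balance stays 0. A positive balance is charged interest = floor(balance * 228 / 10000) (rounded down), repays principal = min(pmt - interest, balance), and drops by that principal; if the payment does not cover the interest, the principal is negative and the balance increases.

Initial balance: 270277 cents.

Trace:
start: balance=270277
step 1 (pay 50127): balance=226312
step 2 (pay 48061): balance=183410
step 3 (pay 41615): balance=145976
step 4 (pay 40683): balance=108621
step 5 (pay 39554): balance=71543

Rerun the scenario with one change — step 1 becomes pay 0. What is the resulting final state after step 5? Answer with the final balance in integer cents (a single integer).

(re-executing from step 1 with the substitution; state before step 1: balance=270277)
step 1 (pay 0): balance=276439
step 2 (pay 48061): balance=234680
step 3 (pay 41615): balance=198415
step 4 (pay 40683): balance=162255
step 5 (pay 39554): balance=126400

126400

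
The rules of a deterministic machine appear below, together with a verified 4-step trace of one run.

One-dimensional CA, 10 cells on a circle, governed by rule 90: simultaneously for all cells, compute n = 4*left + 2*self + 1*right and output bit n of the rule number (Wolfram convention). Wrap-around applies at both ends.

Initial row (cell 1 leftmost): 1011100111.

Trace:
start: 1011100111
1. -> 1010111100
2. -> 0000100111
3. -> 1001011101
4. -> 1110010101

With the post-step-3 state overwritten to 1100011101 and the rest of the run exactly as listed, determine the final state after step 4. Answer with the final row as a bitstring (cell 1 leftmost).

0110110101

state after step 3 := 1100011101
4. -> 0110110101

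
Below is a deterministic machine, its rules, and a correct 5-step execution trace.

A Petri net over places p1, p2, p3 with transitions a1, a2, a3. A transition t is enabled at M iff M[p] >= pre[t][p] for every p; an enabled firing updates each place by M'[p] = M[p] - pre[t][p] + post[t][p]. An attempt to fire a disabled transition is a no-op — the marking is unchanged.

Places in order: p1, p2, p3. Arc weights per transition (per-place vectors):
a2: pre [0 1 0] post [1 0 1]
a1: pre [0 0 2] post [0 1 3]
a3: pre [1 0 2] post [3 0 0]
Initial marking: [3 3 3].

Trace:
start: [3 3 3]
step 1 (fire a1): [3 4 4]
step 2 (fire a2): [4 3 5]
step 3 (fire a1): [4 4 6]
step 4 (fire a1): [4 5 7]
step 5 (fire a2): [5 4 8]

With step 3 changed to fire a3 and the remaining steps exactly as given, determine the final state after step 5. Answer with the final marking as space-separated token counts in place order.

(re-executing from step 3 with the substitution; state before step 3: [4 3 5])
step 3 (fire a3): [6 3 3]
step 4 (fire a1): [6 4 4]
step 5 (fire a2): [7 3 5]

7 3 5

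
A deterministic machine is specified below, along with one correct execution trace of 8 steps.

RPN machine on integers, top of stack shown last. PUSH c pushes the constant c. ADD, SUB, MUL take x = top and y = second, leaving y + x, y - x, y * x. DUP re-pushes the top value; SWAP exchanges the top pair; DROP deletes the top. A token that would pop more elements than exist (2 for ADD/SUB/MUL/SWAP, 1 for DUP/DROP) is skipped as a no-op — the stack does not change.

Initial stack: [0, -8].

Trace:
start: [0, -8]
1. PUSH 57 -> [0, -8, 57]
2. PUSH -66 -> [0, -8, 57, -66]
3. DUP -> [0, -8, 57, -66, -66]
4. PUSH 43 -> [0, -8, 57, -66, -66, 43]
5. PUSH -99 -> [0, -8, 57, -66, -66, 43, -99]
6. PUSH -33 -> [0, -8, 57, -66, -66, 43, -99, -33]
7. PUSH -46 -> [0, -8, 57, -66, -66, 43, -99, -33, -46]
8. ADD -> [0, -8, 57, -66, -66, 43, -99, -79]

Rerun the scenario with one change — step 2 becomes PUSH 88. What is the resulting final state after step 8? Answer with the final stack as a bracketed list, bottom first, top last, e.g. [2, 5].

[0, -8, 57, 88, 88, 43, -99, -79]

(re-executing from step 2 with the substitution; state before step 2: [0, -8, 57])
2. PUSH 88 -> [0, -8, 57, 88]
3. DUP -> [0, -8, 57, 88, 88]
4. PUSH 43 -> [0, -8, 57, 88, 88, 43]
5. PUSH -99 -> [0, -8, 57, 88, 88, 43, -99]
6. PUSH -33 -> [0, -8, 57, 88, 88, 43, -99, -33]
7. PUSH -46 -> [0, -8, 57, 88, 88, 43, -99, -33, -46]
8. ADD -> [0, -8, 57, 88, 88, 43, -99, -79]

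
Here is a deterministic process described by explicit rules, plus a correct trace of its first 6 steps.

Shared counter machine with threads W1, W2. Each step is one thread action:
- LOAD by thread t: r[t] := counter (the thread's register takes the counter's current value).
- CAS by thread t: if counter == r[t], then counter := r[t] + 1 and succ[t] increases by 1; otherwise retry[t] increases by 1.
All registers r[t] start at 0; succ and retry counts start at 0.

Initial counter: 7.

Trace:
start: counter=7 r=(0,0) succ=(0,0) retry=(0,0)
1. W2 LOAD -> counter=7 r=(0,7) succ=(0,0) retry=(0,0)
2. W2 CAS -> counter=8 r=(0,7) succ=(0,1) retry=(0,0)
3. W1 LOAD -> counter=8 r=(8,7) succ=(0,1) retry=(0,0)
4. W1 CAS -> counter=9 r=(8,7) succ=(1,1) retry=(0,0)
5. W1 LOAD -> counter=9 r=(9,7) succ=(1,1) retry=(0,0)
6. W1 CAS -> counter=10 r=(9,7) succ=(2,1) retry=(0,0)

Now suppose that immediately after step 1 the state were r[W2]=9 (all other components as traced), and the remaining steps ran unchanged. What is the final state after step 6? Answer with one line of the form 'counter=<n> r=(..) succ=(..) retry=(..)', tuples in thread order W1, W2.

counter=9 r=(8,9) succ=(2,0) retry=(0,1)

state after step 1 := counter=7 r=(0,9) succ=(0,0) retry=(0,0)
2. W2 CAS -> counter=7 r=(0,9) succ=(0,0) retry=(0,1)
3. W1 LOAD -> counter=7 r=(7,9) succ=(0,0) retry=(0,1)
4. W1 CAS -> counter=8 r=(7,9) succ=(1,0) retry=(0,1)
5. W1 LOAD -> counter=8 r=(8,9) succ=(1,0) retry=(0,1)
6. W1 CAS -> counter=9 r=(8,9) succ=(2,0) retry=(0,1)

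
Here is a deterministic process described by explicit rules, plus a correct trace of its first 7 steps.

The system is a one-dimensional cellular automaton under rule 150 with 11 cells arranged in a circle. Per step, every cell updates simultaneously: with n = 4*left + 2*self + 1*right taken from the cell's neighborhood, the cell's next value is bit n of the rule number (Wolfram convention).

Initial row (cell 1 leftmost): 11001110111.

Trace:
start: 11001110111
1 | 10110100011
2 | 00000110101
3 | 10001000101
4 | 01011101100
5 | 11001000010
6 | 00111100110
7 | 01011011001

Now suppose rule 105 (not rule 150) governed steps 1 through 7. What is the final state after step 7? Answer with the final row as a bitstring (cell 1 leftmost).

(re-executing steps 1..7 under rule 105; state before step 1: 11001110111)
1 | 01001011100
2 | 00000110101
3 | 01110111010
4 | 01011101100
5 | 00110111101
6 | 00111100110
7 | 10100100110

10100100110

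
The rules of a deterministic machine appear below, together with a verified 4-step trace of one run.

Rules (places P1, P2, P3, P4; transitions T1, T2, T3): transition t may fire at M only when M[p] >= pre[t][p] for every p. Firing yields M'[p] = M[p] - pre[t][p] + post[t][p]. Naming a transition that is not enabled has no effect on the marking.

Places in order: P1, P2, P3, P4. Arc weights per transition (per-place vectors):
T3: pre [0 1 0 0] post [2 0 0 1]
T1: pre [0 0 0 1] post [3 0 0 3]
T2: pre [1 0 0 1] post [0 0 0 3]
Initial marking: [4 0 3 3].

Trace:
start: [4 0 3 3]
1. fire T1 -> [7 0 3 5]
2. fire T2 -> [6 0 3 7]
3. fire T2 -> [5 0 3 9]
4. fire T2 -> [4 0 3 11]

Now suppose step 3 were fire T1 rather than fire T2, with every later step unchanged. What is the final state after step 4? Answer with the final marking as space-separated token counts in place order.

(re-executing from step 3 with the substitution; state before step 3: [6 0 3 7])
3. fire T1 -> [9 0 3 9]
4. fire T2 -> [8 0 3 11]

8 0 3 11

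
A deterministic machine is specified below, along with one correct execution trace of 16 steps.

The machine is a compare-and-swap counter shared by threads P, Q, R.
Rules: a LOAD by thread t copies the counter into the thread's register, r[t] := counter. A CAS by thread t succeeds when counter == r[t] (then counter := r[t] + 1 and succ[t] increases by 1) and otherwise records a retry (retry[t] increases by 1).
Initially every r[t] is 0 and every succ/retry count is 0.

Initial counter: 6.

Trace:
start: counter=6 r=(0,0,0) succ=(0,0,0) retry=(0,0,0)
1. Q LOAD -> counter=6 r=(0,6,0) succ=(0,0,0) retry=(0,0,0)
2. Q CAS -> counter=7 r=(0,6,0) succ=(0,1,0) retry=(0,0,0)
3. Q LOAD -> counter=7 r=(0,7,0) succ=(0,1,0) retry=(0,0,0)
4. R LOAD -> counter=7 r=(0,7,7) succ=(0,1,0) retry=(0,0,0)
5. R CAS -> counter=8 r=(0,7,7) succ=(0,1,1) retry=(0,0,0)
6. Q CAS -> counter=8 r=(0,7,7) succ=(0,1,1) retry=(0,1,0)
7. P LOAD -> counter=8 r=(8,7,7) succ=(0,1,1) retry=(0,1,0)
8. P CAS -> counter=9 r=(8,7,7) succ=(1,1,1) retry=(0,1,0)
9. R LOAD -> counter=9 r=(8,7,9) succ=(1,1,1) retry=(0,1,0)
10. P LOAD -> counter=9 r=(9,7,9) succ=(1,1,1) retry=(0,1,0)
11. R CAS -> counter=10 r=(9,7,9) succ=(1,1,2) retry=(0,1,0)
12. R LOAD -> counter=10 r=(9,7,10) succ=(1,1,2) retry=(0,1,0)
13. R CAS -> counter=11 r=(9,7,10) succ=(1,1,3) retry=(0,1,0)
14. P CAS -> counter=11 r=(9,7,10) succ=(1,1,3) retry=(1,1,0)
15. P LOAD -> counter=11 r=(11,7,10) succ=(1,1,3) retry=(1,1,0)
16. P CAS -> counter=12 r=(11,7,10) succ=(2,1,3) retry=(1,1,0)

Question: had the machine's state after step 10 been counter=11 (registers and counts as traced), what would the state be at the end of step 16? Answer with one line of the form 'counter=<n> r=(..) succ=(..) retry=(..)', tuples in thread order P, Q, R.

state after step 10 := counter=11 r=(9,7,9) succ=(1,1,1) retry=(0,1,0)
11. R CAS -> counter=11 r=(9,7,9) succ=(1,1,1) retry=(0,1,1)
12. R LOAD -> counter=11 r=(9,7,11) succ=(1,1,1) retry=(0,1,1)
13. R CAS -> counter=12 r=(9,7,11) succ=(1,1,2) retry=(0,1,1)
14. P CAS -> counter=12 r=(9,7,11) succ=(1,1,2) retry=(1,1,1)
15. P LOAD -> counter=12 r=(12,7,11) succ=(1,1,2) retry=(1,1,1)
16. P CAS -> counter=13 r=(12,7,11) succ=(2,1,2) retry=(1,1,1)

counter=13 r=(12,7,11) succ=(2,1,2) retry=(1,1,1)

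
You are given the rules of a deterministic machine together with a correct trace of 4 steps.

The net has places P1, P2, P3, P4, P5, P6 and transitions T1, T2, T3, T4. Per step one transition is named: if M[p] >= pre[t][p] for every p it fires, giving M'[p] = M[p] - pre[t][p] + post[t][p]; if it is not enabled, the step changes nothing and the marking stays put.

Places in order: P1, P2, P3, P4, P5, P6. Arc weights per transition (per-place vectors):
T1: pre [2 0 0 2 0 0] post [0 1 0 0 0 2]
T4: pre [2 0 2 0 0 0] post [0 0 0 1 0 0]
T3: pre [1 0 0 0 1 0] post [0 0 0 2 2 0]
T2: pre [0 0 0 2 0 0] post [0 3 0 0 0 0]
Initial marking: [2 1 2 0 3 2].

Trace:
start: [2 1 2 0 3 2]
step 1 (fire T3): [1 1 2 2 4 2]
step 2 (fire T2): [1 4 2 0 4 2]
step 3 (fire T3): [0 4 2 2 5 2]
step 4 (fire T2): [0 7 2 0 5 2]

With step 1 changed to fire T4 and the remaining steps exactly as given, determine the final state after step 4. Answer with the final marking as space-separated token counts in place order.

(re-executing from step 1 with the substitution; state before step 1: [2 1 2 0 3 2])
step 1 (fire T4): [0 1 0 1 3 2]
step 2 (fire T2): [0 1 0 1 3 2]
step 3 (fire T3): [0 1 0 1 3 2]
step 4 (fire T2): [0 1 0 1 3 2]

0 1 0 1 3 2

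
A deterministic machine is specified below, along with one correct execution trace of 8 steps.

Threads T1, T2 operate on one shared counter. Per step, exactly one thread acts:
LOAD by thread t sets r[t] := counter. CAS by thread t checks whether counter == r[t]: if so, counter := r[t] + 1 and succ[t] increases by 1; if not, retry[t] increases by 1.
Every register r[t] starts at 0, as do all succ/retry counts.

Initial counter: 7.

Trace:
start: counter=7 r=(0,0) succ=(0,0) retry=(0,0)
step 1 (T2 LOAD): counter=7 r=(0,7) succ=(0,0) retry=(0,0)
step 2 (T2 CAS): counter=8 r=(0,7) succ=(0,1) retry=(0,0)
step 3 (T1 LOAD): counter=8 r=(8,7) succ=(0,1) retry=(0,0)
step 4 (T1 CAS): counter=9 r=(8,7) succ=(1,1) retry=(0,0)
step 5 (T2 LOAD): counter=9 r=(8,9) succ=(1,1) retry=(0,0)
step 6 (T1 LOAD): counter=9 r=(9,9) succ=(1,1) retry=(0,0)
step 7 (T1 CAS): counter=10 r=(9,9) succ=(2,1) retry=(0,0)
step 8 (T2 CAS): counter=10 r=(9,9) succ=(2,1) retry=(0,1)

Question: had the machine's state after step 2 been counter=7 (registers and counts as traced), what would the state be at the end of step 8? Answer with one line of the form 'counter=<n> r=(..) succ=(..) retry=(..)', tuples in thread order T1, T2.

state after step 2 := counter=7 r=(0,7) succ=(0,1) retry=(0,0)
step 3 (T1 LOAD): counter=7 r=(7,7) succ=(0,1) retry=(0,0)
step 4 (T1 CAS): counter=8 r=(7,7) succ=(1,1) retry=(0,0)
step 5 (T2 LOAD): counter=8 r=(7,8) succ=(1,1) retry=(0,0)
step 6 (T1 LOAD): counter=8 r=(8,8) succ=(1,1) retry=(0,0)
step 7 (T1 CAS): counter=9 r=(8,8) succ=(2,1) retry=(0,0)
step 8 (T2 CAS): counter=9 r=(8,8) succ=(2,1) retry=(0,1)

counter=9 r=(8,8) succ=(2,1) retry=(0,1)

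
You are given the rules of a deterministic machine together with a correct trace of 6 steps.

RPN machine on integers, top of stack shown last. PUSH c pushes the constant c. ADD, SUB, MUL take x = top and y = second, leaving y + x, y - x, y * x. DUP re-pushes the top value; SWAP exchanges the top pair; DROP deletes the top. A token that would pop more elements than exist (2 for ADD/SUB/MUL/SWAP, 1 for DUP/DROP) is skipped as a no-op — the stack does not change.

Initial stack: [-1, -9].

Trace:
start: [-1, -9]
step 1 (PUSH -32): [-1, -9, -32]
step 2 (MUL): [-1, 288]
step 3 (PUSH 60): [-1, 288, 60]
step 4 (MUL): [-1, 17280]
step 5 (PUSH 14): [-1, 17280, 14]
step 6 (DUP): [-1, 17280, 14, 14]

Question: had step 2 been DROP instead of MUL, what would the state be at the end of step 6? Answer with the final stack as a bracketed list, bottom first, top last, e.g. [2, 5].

(re-executing from step 2 with the substitution; state before step 2: [-1, -9, -32])
step 2 (DROP): [-1, -9]
step 3 (PUSH 60): [-1, -9, 60]
step 4 (MUL): [-1, -540]
step 5 (PUSH 14): [-1, -540, 14]
step 6 (DUP): [-1, -540, 14, 14]

[-1, -540, 14, 14]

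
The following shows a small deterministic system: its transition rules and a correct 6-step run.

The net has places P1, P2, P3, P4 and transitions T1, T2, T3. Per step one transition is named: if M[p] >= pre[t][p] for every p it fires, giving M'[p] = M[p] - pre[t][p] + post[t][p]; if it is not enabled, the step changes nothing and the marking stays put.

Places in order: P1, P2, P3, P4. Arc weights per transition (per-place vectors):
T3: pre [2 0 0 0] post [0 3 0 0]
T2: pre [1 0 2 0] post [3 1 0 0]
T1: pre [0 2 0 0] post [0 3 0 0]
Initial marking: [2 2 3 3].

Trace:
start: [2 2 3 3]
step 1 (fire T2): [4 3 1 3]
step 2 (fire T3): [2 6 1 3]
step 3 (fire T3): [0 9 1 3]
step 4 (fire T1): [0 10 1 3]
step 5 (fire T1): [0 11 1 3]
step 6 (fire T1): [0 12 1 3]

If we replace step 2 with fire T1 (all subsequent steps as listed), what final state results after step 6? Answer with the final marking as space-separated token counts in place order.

(re-executing from step 2 with the substitution; state before step 2: [4 3 1 3])
step 2 (fire T1): [4 4 1 3]
step 3 (fire T3): [2 7 1 3]
step 4 (fire T1): [2 8 1 3]
step 5 (fire T1): [2 9 1 3]
step 6 (fire T1): [2 10 1 3]

2 10 1 3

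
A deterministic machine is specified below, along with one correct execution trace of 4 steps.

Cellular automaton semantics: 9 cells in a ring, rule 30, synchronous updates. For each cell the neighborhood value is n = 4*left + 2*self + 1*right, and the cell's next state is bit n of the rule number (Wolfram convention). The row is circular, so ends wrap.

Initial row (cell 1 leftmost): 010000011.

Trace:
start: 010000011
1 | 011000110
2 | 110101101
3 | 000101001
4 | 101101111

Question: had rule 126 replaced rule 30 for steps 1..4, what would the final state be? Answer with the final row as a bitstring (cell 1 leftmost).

110000011

(re-executing steps 1..4 under rule 126; state before step 1: 010000011)
1 | 111000111
2 | 001101100
3 | 011111110
4 | 110000011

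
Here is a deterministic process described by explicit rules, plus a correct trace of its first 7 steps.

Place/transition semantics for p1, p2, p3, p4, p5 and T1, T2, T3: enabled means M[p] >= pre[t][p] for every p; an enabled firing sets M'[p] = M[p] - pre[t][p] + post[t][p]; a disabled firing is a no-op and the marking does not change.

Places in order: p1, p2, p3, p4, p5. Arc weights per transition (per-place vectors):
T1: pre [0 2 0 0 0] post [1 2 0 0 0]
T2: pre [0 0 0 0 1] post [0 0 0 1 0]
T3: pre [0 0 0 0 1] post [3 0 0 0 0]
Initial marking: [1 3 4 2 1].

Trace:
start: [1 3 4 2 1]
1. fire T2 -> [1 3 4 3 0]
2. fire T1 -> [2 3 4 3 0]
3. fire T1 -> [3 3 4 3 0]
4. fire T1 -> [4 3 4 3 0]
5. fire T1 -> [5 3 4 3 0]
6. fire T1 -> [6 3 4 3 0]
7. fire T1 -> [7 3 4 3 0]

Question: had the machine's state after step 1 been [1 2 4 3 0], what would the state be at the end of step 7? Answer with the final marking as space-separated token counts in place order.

state after step 1 := [1 2 4 3 0]
2. fire T1 -> [2 2 4 3 0]
3. fire T1 -> [3 2 4 3 0]
4. fire T1 -> [4 2 4 3 0]
5. fire T1 -> [5 2 4 3 0]
6. fire T1 -> [6 2 4 3 0]
7. fire T1 -> [7 2 4 3 0]

7 2 4 3 0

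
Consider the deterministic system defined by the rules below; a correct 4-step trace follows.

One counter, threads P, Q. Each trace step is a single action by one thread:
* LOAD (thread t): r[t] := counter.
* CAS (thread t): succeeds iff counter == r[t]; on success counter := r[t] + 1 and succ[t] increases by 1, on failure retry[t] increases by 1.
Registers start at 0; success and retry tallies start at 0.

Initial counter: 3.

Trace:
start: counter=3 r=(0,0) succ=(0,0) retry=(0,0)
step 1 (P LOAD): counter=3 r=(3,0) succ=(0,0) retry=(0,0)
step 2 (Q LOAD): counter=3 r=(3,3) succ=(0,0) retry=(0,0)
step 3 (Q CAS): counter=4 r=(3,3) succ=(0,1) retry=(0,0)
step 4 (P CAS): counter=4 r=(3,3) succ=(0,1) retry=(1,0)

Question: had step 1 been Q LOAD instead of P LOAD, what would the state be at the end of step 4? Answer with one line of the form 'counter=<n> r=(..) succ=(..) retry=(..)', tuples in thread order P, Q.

counter=4 r=(0,3) succ=(0,1) retry=(1,0)

(re-executing from step 1 with the substitution; state before step 1: counter=3 r=(0,0) succ=(0,0) retry=(0,0))
step 1 (Q LOAD): counter=3 r=(0,3) succ=(0,0) retry=(0,0)
step 2 (Q LOAD): counter=3 r=(0,3) succ=(0,0) retry=(0,0)
step 3 (Q CAS): counter=4 r=(0,3) succ=(0,1) retry=(0,0)
step 4 (P CAS): counter=4 r=(0,3) succ=(0,1) retry=(1,0)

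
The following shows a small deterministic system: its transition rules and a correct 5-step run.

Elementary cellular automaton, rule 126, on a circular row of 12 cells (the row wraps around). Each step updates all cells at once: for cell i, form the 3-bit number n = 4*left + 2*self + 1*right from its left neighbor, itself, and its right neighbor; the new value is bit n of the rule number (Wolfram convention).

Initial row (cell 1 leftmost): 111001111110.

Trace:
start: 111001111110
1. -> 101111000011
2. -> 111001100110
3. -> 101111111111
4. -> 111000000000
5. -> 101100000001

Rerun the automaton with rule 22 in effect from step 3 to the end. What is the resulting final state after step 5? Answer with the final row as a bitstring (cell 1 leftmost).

(re-executing steps 3..5 under rule 22; state before step 3: 111001100110)
3. -> 000110011000
4. -> 001001100100
5. -> 011110011110

011110011110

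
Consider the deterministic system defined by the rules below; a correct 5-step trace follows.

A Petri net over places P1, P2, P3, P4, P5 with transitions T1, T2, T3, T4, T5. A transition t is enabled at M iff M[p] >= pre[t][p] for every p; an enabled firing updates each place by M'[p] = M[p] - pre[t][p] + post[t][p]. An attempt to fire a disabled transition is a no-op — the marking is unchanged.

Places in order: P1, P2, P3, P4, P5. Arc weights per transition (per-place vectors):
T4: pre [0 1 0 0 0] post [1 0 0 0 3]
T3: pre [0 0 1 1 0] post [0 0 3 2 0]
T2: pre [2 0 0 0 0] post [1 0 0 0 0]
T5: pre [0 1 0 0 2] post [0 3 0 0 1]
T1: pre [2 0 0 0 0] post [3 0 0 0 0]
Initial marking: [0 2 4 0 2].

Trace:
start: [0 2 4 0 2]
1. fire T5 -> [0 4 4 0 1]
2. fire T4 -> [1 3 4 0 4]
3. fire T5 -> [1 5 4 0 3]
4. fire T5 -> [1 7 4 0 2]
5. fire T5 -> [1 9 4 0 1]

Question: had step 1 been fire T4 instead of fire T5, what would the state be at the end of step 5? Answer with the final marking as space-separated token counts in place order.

2 0 4 0 8

(re-executing from step 1 with the substitution; state before step 1: [0 2 4 0 2])
1. fire T4 -> [1 1 4 0 5]
2. fire T4 -> [2 0 4 0 8]
3. fire T5 -> [2 0 4 0 8]
4. fire T5 -> [2 0 4 0 8]
5. fire T5 -> [2 0 4 0 8]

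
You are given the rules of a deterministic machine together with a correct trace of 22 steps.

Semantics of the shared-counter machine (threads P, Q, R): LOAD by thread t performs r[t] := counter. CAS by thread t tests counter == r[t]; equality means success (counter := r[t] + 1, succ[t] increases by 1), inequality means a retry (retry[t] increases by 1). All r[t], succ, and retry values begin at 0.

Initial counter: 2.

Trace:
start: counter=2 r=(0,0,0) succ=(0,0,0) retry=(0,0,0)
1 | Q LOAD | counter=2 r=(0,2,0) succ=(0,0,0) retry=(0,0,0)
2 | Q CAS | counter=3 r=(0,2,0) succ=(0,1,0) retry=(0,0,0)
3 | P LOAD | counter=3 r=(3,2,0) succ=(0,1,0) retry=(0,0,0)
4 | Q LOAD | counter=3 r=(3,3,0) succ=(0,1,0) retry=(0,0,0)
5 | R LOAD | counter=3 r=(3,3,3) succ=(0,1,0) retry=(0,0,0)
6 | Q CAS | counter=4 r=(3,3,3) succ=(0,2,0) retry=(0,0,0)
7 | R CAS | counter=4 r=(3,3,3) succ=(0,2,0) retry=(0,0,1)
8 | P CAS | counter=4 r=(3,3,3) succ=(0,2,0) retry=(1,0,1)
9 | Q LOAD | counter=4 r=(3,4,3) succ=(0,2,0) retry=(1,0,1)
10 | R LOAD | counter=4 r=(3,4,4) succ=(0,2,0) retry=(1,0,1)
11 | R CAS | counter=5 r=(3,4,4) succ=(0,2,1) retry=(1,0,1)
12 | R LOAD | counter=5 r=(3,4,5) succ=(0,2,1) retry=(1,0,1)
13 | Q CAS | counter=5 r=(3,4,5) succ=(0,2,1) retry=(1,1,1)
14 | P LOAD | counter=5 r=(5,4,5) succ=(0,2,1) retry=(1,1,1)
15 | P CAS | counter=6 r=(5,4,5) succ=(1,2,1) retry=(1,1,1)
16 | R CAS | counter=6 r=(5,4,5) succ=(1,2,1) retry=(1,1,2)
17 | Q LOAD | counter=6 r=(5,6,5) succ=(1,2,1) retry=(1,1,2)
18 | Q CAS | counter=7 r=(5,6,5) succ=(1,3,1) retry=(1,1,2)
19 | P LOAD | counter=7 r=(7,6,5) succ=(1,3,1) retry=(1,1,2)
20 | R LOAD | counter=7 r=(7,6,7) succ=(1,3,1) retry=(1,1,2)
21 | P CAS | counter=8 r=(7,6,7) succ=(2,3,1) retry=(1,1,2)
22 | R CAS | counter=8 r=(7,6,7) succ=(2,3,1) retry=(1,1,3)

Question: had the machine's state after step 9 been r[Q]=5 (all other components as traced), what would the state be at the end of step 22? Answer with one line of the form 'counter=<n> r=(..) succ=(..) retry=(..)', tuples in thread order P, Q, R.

state after step 9 := counter=4 r=(3,5,3) succ=(0,2,0) retry=(1,0,1)
10 | R LOAD | counter=4 r=(3,5,4) succ=(0,2,0) retry=(1,0,1)
11 | R CAS | counter=5 r=(3,5,4) succ=(0,2,1) retry=(1,0,1)
12 | R LOAD | counter=5 r=(3,5,5) succ=(0,2,1) retry=(1,0,1)
13 | Q CAS | counter=6 r=(3,5,5) succ=(0,3,1) retry=(1,0,1)
14 | P LOAD | counter=6 r=(6,5,5) succ=(0,3,1) retry=(1,0,1)
15 | P CAS | counter=7 r=(6,5,5) succ=(1,3,1) retry=(1,0,1)
16 | R CAS | counter=7 r=(6,5,5) succ=(1,3,1) retry=(1,0,2)
17 | Q LOAD | counter=7 r=(6,7,5) succ=(1,3,1) retry=(1,0,2)
18 | Q CAS | counter=8 r=(6,7,5) succ=(1,4,1) retry=(1,0,2)
19 | P LOAD | counter=8 r=(8,7,5) succ=(1,4,1) retry=(1,0,2)
20 | R LOAD | counter=8 r=(8,7,8) succ=(1,4,1) retry=(1,0,2)
21 | P CAS | counter=9 r=(8,7,8) succ=(2,4,1) retry=(1,0,2)
22 | R CAS | counter=9 r=(8,7,8) succ=(2,4,1) retry=(1,0,3)

counter=9 r=(8,7,8) succ=(2,4,1) retry=(1,0,3)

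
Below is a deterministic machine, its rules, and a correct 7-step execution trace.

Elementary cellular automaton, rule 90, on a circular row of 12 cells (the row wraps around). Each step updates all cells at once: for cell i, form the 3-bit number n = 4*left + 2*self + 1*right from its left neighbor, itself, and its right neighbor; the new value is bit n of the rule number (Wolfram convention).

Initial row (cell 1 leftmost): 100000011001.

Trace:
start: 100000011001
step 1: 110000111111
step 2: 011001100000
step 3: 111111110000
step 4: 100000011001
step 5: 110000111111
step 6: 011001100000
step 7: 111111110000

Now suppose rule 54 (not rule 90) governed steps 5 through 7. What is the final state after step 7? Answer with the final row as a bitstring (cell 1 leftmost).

(re-executing steps 5..7 under rule 54; state before step 5: 100000011001)
step 5: 010000100110
step 6: 111001111001
step 7: 000110000110

000110000110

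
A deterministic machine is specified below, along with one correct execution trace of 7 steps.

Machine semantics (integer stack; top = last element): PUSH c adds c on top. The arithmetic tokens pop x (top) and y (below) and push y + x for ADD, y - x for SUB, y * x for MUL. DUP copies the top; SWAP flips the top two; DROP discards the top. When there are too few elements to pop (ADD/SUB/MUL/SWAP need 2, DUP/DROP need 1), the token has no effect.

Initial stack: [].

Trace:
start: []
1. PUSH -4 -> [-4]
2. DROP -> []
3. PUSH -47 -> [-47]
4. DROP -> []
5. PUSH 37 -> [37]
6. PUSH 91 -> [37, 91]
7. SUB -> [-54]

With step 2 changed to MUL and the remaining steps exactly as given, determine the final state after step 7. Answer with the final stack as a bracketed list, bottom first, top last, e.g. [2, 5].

[-4, -54]

(re-executing from step 2 with the substitution; state before step 2: [-4])
2. MUL -> [-4]
3. PUSH -47 -> [-4, -47]
4. DROP -> [-4]
5. PUSH 37 -> [-4, 37]
6. PUSH 91 -> [-4, 37, 91]
7. SUB -> [-4, -54]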